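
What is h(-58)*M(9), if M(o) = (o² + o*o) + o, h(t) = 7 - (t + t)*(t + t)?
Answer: -2299779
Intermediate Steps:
h(t) = 7 - 4*t² (h(t) = 7 - 2*t*2*t = 7 - 4*t²)
M(o) = o + 2*o² (M(o) = (o² + o²) + o = 2*o² + o = o + 2*o²)
h(-58)*M(9) = (7 - 4*(-58)²)*(9*(1 + 2*9)) = (7 - 4*3364)*(9*(1 + 18)) = (7 - 13456)*(9*19) = -13449*171 = -2299779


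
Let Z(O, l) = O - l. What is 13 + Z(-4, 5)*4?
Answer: -23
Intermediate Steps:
13 + Z(-4, 5)*4 = 13 + (-4 - 1*5)*4 = 13 + (-4 - 5)*4 = 13 - 9*4 = 13 - 36 = -23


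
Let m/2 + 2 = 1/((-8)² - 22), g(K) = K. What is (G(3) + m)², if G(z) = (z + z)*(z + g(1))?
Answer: 177241/441 ≈ 401.91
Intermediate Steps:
m = -83/21 (m = -4 + 2/((-8)² - 22) = -4 + 2/(64 - 22) = -4 + 2/42 = -4 + 2*(1/42) = -4 + 1/21 = -83/21 ≈ -3.9524)
G(z) = 2*z*(1 + z) (G(z) = (z + z)*(z + 1) = (2*z)*(1 + z) = 2*z*(1 + z))
(G(3) + m)² = (2*3*(1 + 3) - 83/21)² = (2*3*4 - 83/21)² = (24 - 83/21)² = (421/21)² = 177241/441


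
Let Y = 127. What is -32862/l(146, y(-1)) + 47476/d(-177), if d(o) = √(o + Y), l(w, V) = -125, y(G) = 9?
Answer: 32862/125 - 23738*I*√2/5 ≈ 262.9 - 6714.1*I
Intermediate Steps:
d(o) = √(127 + o) (d(o) = √(o + 127) = √(127 + o))
-32862/l(146, y(-1)) + 47476/d(-177) = -32862/(-125) + 47476/(√(127 - 177)) = -32862*(-1/125) + 47476/(√(-50)) = 32862/125 + 47476/((5*I*√2)) = 32862/125 + 47476*(-I*√2/10) = 32862/125 - 23738*I*√2/5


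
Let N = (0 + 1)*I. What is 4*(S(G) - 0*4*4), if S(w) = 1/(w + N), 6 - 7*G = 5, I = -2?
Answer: -28/13 ≈ -2.1538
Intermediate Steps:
G = 1/7 (G = 6/7 - 1/7*5 = 6/7 - 5/7 = 1/7 ≈ 0.14286)
N = -2 (N = (0 + 1)*(-2) = 1*(-2) = -2)
S(w) = 1/(-2 + w) (S(w) = 1/(w - 2) = 1/(-2 + w))
4*(S(G) - 0*4*4) = 4*(1/(-2 + 1/7) - 0*4*4) = 4*(1/(-13/7) - 0*4) = 4*(-7/13 - 1*0) = 4*(-7/13 + 0) = 4*(-7/13) = -28/13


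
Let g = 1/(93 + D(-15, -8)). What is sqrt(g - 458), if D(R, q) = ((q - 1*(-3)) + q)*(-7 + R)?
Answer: I*sqrt(65787199)/379 ≈ 21.401*I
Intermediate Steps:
D(R, q) = (-7 + R)*(3 + 2*q) (D(R, q) = ((q + 3) + q)*(-7 + R) = ((3 + q) + q)*(-7 + R) = (3 + 2*q)*(-7 + R) = (-7 + R)*(3 + 2*q))
g = 1/379 (g = 1/(93 + (-21 - 14*(-8) + 3*(-15) + 2*(-15)*(-8))) = 1/(93 + (-21 + 112 - 45 + 240)) = 1/(93 + 286) = 1/379 ≈ 0.0026385)
sqrt(g - 458) = sqrt(1/379 - 458) = sqrt(-173581/379) = I*sqrt(65787199)/379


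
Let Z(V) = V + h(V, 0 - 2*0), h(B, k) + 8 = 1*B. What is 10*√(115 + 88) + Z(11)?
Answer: 14 + 10*√203 ≈ 156.48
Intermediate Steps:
h(B, k) = -8 + B (h(B, k) = -8 + 1*B = -8 + B)
Z(V) = -8 + 2*V (Z(V) = V + (-8 + V) = -8 + 2*V)
10*√(115 + 88) + Z(11) = 10*√(115 + 88) + (-8 + 2*11) = 10*√203 + (-8 + 22) = 10*√203 + 14 = 14 + 10*√203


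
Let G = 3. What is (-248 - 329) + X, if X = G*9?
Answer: -550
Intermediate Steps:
X = 27 (X = 3*9 = 27)
(-248 - 329) + X = (-248 - 329) + 27 = -577 + 27 = -550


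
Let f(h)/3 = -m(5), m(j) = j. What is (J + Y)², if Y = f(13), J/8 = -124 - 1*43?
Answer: 1825201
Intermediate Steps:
J = -1336 (J = 8*(-124 - 1*43) = 8*(-124 - 43) = 8*(-167) = -1336)
f(h) = -15 (f(h) = 3*(-1*5) = 3*(-5) = -15)
Y = -15
(J + Y)² = (-1336 - 15)² = (-1351)² = 1825201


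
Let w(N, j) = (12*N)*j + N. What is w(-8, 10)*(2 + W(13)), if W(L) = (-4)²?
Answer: -17424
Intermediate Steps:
W(L) = 16
w(N, j) = N + 12*N*j (w(N, j) = 12*N*j + N = N + 12*N*j)
w(-8, 10)*(2 + W(13)) = (-8*(1 + 12*10))*(2 + 16) = -8*(1 + 120)*18 = -8*121*18 = -968*18 = -17424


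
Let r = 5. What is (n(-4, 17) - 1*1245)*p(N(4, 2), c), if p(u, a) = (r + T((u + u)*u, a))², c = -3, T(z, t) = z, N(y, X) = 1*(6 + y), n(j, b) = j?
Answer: -52489225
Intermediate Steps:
N(y, X) = 6 + y
p(u, a) = (5 + 2*u²)² (p(u, a) = (5 + (u + u)*u)² = (5 + (2*u)*u)² = (5 + 2*u²)²)
(n(-4, 17) - 1*1245)*p(N(4, 2), c) = (-4 - 1*1245)*(5 + 2*(6 + 4)²)² = (-4 - 1245)*(5 + 2*10²)² = -1249*(5 + 2*100)² = -1249*(5 + 200)² = -1249*205² = -1249*42025 = -52489225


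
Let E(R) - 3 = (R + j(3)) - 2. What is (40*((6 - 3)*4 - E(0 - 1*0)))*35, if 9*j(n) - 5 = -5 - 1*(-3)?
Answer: 44800/3 ≈ 14933.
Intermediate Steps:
j(n) = ⅓ (j(n) = 5/9 + (-5 - 1*(-3))/9 = 5/9 + (-5 + 3)/9 = 5/9 + (⅑)*(-2) = 5/9 - 2/9 = ⅓)
E(R) = 4/3 + R (E(R) = 3 + ((R + ⅓) - 2) = 3 + ((⅓ + R) - 2) = 3 + (-5/3 + R) = 4/3 + R)
(40*((6 - 3)*4 - E(0 - 1*0)))*35 = (40*((6 - 3)*4 - (4/3 + (0 - 1*0))))*35 = (40*(3*4 - (4/3 + (0 + 0))))*35 = (40*(12 - (4/3 + 0)))*35 = (40*(12 - 1*4/3))*35 = (40*(12 - 4/3))*35 = (40*(32/3))*35 = (1280/3)*35 = 44800/3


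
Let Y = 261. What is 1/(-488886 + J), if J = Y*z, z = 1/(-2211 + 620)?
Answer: -1591/777817887 ≈ -2.0455e-6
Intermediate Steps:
z = -1/1591 (z = 1/(-1591) = -1/1591 ≈ -0.00062854)
J = -261/1591 (J = 261*(-1/1591) = -261/1591 ≈ -0.16405)
1/(-488886 + J) = 1/(-488886 - 261/1591) = 1/(-777817887/1591) = -1591/777817887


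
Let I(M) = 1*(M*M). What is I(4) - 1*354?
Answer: -338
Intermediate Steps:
I(M) = M**2 (I(M) = 1*M**2 = M**2)
I(4) - 1*354 = 4**2 - 1*354 = 16 - 354 = -338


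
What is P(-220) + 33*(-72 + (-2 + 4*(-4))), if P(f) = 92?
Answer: -2878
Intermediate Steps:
P(-220) + 33*(-72 + (-2 + 4*(-4))) = 92 + 33*(-72 + (-2 + 4*(-4))) = 92 + 33*(-72 + (-2 - 16)) = 92 + 33*(-72 - 18) = 92 + 33*(-90) = 92 - 2970 = -2878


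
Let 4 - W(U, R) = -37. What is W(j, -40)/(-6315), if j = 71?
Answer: -41/6315 ≈ -0.0064925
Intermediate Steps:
W(U, R) = 41 (W(U, R) = 4 - 1*(-37) = 4 + 37 = 41)
W(j, -40)/(-6315) = 41/(-6315) = 41*(-1/6315) = -41/6315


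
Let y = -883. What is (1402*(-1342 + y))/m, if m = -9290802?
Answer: 1559725/4645401 ≈ 0.33576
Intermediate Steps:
(1402*(-1342 + y))/m = (1402*(-1342 - 883))/(-9290802) = (1402*(-2225))*(-1/9290802) = -3119450*(-1/9290802) = 1559725/4645401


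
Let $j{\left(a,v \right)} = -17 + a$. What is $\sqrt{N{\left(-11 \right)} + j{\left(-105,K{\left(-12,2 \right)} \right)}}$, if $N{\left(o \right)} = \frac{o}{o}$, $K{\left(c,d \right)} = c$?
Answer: $11 i \approx 11.0 i$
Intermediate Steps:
$N{\left(o \right)} = 1$
$\sqrt{N{\left(-11 \right)} + j{\left(-105,K{\left(-12,2 \right)} \right)}} = \sqrt{1 - 122} = \sqrt{-121} = 11 i$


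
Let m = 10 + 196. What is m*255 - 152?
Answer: 52378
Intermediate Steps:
m = 206
m*255 - 152 = 206*255 - 152 = 52530 - 152 = 52378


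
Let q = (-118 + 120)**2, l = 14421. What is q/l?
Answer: 4/14421 ≈ 0.00027737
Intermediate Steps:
q = 4 (q = 2**2 = 4)
q/l = 4/14421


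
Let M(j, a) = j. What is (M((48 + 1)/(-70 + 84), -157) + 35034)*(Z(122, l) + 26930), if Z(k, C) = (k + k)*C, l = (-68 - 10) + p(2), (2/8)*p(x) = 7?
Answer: 516102375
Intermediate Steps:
p(x) = 28 (p(x) = 4*7 = 28)
l = -50 (l = (-68 - 10) + 28 = -78 + 28 = -50)
Z(k, C) = 2*C*k (Z(k, C) = (2*k)*C = 2*C*k)
(M((48 + 1)/(-70 + 84), -157) + 35034)*(Z(122, l) + 26930) = ((48 + 1)/(-70 + 84) + 35034)*(2*(-50)*122 + 26930) = (49/14 + 35034)*(-12200 + 26930) = (49*(1/14) + 35034)*14730 = (7/2 + 35034)*14730 = (70075/2)*14730 = 516102375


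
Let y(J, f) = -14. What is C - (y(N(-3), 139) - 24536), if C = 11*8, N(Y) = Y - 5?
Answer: 24638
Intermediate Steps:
N(Y) = -5 + Y
C = 88
C - (y(N(-3), 139) - 24536) = 88 - (-14 - 24536) = 88 - 1*(-24550) = 88 + 24550 = 24638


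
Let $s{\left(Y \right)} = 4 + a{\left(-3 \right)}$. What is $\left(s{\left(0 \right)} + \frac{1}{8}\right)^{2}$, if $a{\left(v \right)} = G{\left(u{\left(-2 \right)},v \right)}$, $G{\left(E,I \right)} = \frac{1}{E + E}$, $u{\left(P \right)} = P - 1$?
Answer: $\frac{9025}{576} \approx 15.668$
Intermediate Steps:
$u{\left(P \right)} = -1 + P$
$G{\left(E,I \right)} = \frac{1}{2 E}$
$a{\left(v \right)} = - \frac{1}{6}$ ($a{\left(v \right)} = \frac{1}{2 \left(-1 - 2\right)} = \frac{1}{2 \left(-3\right)} = \frac{1}{2} \left(- \frac{1}{3}\right) = - \frac{1}{6}$)
$s{\left(Y \right)} = \frac{23}{6}$ ($s{\left(Y \right)} = 4 - \frac{1}{6} = \frac{23}{6}$)
$\left(s{\left(0 \right)} + \frac{1}{8}\right)^{2} = \left(\frac{23}{6} + \frac{1}{8}\right)^{2} = \left(\frac{95}{24}\right)^{2} = \frac{9025}{576}$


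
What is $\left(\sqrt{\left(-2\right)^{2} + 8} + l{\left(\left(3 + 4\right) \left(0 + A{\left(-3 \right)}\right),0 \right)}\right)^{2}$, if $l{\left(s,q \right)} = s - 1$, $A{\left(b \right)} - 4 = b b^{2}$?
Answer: $26256 - 648 \sqrt{3} \approx 25134.0$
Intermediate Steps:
$A{\left(b \right)} = 4 + b^{3}$ ($A{\left(b \right)} = 4 + b b^{2} = 4 + b^{3}$)
$l{\left(s,q \right)} = -1 + s$ ($l{\left(s,q \right)} = s - 1 = -1 + s$)
$\left(\sqrt{\left(-2\right)^{2} + 8} + l{\left(\left(3 + 4\right) \left(0 + A{\left(-3 \right)}\right),0 \right)}\right)^{2} = \left(\sqrt{\left(-2\right)^{2} + 8} + \left(-1 + \left(3 + 4\right) \left(0 + \left(4 + \left(-3\right)^{3}\right)\right)\right)\right)^{2} = \left(\sqrt{4 + 8} + \left(-1 + 7 \left(0 + \left(4 - 27\right)\right)\right)\right)^{2} = \left(\sqrt{12} + \left(-1 + 7 \left(0 - 23\right)\right)\right)^{2} = \left(2 \sqrt{3} + \left(-1 + 7 \left(-23\right)\right)\right)^{2} = \left(2 \sqrt{3} - 162\right)^{2} = \left(-162 + 2 \sqrt{3}\right)^{2}$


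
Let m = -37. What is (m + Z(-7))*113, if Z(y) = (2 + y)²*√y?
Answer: -4181 + 2825*I*√7 ≈ -4181.0 + 7474.3*I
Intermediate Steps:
Z(y) = √y*(2 + y)²
(m + Z(-7))*113 = (-37 + √(-7)*(2 - 7)²)*113 = (-37 + (I*√7)*(-5)²)*113 = (-37 + (I*√7)*25)*113 = (-37 + 25*I*√7)*113 = -4181 + 2825*I*√7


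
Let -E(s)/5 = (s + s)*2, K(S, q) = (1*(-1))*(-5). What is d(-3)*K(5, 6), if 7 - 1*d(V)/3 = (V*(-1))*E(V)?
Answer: -2595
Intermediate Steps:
K(S, q) = 5 (K(S, q) = -1*(-5) = 5)
E(s) = -20*s (E(s) = -5*(s + s)*2 = -5*2*s*2 = -20*s)
d(V) = 21 - 60*V² (d(V) = 21 - 3*V*(-1)*(-20*V) = 21 - 3*(-V)*(-20*V) = 21 - 60*V²)
d(-3)*K(5, 6) = (21 - 60*(-3)²)*5 = (21 - 60*9)*5 = (21 - 540)*5 = -519*5 = -2595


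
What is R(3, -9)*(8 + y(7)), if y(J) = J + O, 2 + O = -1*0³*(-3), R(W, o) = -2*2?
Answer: -52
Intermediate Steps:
R(W, o) = -4
O = -2 (O = -2 - 1*0³*(-3) = -2 - 1*0*(-3) = -2 + 0*(-3) = -2 + 0 = -2)
y(J) = -2 + J (y(J) = J - 2 = -2 + J)
R(3, -9)*(8 + y(7)) = -4*(8 + (-2 + 7)) = -4*(8 + 5) = -4*13 = -52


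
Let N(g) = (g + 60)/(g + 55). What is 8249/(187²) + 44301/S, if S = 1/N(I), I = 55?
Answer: 3239172715/69938 ≈ 46315.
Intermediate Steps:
N(g) = (60 + g)/(55 + g)
S = 22/23 (S = 1/((60 + 55)/(55 + 55)) = 1/(115/110) = 1/((1/110)*115) = 1/(23/22) = 22/23 ≈ 0.95652)
8249/(187²) + 44301/S = 8249/(187²) + 44301/(22/23) = 8249/34969 + 44301*(23/22) = 8249*(1/34969) + 1018923/22 = 8249/34969 + 1018923/22 = 3239172715/69938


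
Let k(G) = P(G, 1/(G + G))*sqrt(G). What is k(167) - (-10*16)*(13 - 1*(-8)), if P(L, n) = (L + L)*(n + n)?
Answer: 3360 + 2*sqrt(167) ≈ 3385.8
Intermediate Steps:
P(L, n) = 4*L*n (P(L, n) = (2*L)*(2*n) = 4*L*n)
k(G) = 2*sqrt(G) (k(G) = (4*G/(G + G))*sqrt(G) = (4*G/((2*G)))*sqrt(G) = (4*G*(1/(2*G)))*sqrt(G) = 2*sqrt(G))
k(167) - (-10*16)*(13 - 1*(-8)) = 2*sqrt(167) - (-10*16)*(13 - 1*(-8)) = 2*sqrt(167) - (-160)*(13 + 8) = 2*sqrt(167) - (-160)*21 = 2*sqrt(167) - 1*(-3360) = 2*sqrt(167) + 3360 = 3360 + 2*sqrt(167)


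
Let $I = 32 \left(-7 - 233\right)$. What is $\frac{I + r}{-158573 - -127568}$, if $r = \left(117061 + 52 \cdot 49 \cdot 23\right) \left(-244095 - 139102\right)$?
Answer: $\frac{345201583}{159} \approx 2.1711 \cdot 10^{6}$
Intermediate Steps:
$I = -7680$ ($I = 32 \left(-240\right) = -7680$)
$r = -67314301005$ ($r = \left(117061 + 2548 \cdot 23\right) \left(-383197\right) = \left(117061 + 58604\right) \left(-383197\right) = 175665 \left(-383197\right) = -67314301005$)
$\frac{I + r}{-158573 - -127568} = \frac{-7680 - 67314301005}{-158573 - -127568} = - \frac{67314308685}{-158573 - -127568} = - \frac{67314308685}{-158573 + \left(-71205 + 198773\right)} = - \frac{67314308685}{-158573 + 127568} = - \frac{67314308685}{-31005} = \left(-67314308685\right) \left(- \frac{1}{31005}\right) = \frac{345201583}{159}$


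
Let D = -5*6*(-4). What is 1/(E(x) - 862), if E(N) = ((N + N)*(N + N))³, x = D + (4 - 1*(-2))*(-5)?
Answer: 1/34012223999138 ≈ 2.9401e-14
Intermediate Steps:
D = 120 (D = -30*(-4) = 120)
x = 90 (x = 120 + (4 - 1*(-2))*(-5) = 120 + (4 + 2)*(-5) = 120 + 6*(-5) = 120 - 30 = 90)
E(N) = 64*N⁶ (E(N) = ((2*N)*(2*N))³ = (4*N²)³ = 64*N⁶)
1/(E(x) - 862) = 1/(64*90⁶ - 862) = 1/(64*531441000000 - 862) = 1/(34012224000000 - 862) = 1/34012223999138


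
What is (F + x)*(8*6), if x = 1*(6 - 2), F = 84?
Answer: 4224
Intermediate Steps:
x = 4 (x = 1*4 = 4)
(F + x)*(8*6) = (84 + 4)*(8*6) = 88*48 = 4224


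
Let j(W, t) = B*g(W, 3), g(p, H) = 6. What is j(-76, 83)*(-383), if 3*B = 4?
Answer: -3064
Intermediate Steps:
B = 4/3 (B = (⅓)*4 = 4/3 ≈ 1.3333)
j(W, t) = 8 (j(W, t) = (4/3)*6 = 8)
j(-76, 83)*(-383) = 8*(-383) = -3064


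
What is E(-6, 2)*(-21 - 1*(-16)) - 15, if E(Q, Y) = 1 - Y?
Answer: -10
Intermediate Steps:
E(-6, 2)*(-21 - 1*(-16)) - 15 = (1 - 1*2)*(-21 - 1*(-16)) - 15 = (1 - 2)*(-21 + 16) - 15 = -1*(-5) - 15 = 5 - 15 = -10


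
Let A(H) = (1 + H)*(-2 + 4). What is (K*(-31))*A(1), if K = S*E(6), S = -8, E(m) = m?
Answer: 5952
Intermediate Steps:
A(H) = 2 + 2*H (A(H) = (1 + H)*2 = 2 + 2*H)
K = -48 (K = -8*6 = -48)
(K*(-31))*A(1) = (-48*(-31))*(2 + 2*1) = 1488*(2 + 2) = 1488*4 = 5952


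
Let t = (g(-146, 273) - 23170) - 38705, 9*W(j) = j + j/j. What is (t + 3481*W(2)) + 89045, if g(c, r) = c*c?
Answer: 148939/3 ≈ 49646.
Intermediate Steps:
g(c, r) = c²
W(j) = ⅑ + j/9 (W(j) = (j + j/j)/9 = (j + 1)/9 = (1 + j)/9 = ⅑ + j/9)
t = -40559 (t = ((-146)² - 23170) - 38705 = (21316 - 23170) - 38705 = -1854 - 38705 = -40559)
(t + 3481*W(2)) + 89045 = (-40559 + 3481*(⅑ + (⅑)*2)) + 89045 = (-40559 + 3481*(⅑ + 2/9)) + 89045 = (-40559 + 3481*(⅓)) + 89045 = (-40559 + 3481/3) + 89045 = -118196/3 + 89045 = 148939/3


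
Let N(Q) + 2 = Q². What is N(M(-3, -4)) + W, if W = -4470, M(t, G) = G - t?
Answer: -4471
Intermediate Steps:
N(Q) = -2 + Q²
N(M(-3, -4)) + W = (-2 + (-4 - 1*(-3))²) - 4470 = (-2 + (-4 + 3)²) - 4470 = (-2 + (-1)²) - 4470 = (-2 + 1) - 4470 = -1 - 4470 = -4471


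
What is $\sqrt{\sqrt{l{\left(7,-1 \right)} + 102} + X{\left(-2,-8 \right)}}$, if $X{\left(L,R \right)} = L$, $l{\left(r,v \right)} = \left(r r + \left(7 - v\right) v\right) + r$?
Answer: $\sqrt{-2 + 5 \sqrt{6}} \approx 3.2012$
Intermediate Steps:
$l{\left(r,v \right)} = r + r^{2} + v \left(7 - v\right)$ ($l{\left(r,v \right)} = \left(r^{2} + v \left(7 - v\right)\right) + r = r + r^{2} + v \left(7 - v\right)$)
$\sqrt{\sqrt{l{\left(7,-1 \right)} + 102} + X{\left(-2,-8 \right)}} = \sqrt{\sqrt{\left(7 + 7^{2} - \left(-1\right)^{2} + 7 \left(-1\right)\right) + 102} - 2} = \sqrt{\sqrt{\left(7 + 49 - 1 - 7\right) + 102} - 2} = \sqrt{\sqrt{48 + 102} - 2} = \sqrt{\sqrt{150} - 2} = \sqrt{5 \sqrt{6} - 2} = \sqrt{-2 + 5 \sqrt{6}}$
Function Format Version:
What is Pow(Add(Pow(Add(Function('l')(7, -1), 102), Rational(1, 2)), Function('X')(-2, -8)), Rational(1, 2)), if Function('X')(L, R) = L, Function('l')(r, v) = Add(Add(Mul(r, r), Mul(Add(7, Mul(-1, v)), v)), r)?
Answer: Pow(Add(-2, Mul(5, Pow(6, Rational(1, 2)))), Rational(1, 2)) ≈ 3.2012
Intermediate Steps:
Function('l')(r, v) = Add(r, Pow(r, 2), Mul(v, Add(7, Mul(-1, v)))) (Function('l')(r, v) = Add(Add(Pow(r, 2), Mul(v, Add(7, Mul(-1, v)))), r) = Add(r, Pow(r, 2), Mul(v, Add(7, Mul(-1, v)))))
Pow(Add(Pow(Add(Function('l')(7, -1), 102), Rational(1, 2)), Function('X')(-2, -8)), Rational(1, 2)) = Pow(Add(Pow(Add(Add(7, Pow(7, 2), Mul(-1, Pow(-1, 2)), Mul(7, -1)), 102), Rational(1, 2)), -2), Rational(1, 2)) = Pow(Add(Pow(Add(Add(7, 49, Mul(-1, 1), -7), 102), Rational(1, 2)), -2), Rational(1, 2)) = Pow(Add(Pow(Add(Add(7, 49, -1, -7), 102), Rational(1, 2)), -2), Rational(1, 2)) = Pow(Add(Pow(Add(48, 102), Rational(1, 2)), -2), Rational(1, 2)) = Pow(Add(Pow(150, Rational(1, 2)), -2), Rational(1, 2)) = Pow(Add(Mul(5, Pow(6, Rational(1, 2))), -2), Rational(1, 2)) = Pow(Add(-2, Mul(5, Pow(6, Rational(1, 2)))), Rational(1, 2))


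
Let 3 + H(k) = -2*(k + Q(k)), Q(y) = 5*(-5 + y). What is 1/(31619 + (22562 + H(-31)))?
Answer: 1/54600 ≈ 1.8315e-5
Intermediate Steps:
Q(y) = -25 + 5*y
H(k) = 47 - 12*k (H(k) = -3 - 2*(k + (-25 + 5*k)) = -3 - 2*(-25 + 6*k) = -3 + (50 - 12*k) = 47 - 12*k)
1/(31619 + (22562 + H(-31))) = 1/(31619 + (22562 + (47 - 12*(-31)))) = 1/(31619 + (22562 + (47 + 372))) = 1/(31619 + (22562 + 419)) = 1/(31619 + 22981) = 1/54600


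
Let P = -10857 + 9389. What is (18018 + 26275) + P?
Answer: 42825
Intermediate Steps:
P = -1468
(18018 + 26275) + P = (18018 + 26275) - 1468 = 44293 - 1468 = 42825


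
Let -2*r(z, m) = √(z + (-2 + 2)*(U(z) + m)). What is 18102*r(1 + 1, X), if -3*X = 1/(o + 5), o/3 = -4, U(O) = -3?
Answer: -9051*√2 ≈ -12800.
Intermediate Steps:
o = -12 (o = 3*(-4) = -12)
X = 1/21 (X = -1/(3*(-12 + 5)) = -⅓/(-7) = -⅓*(-⅐) = 1/21 ≈ 0.047619)
r(z, m) = -√z/2 (r(z, m) = -√(z + (-2 + 2)*(-3 + m))/2 = -√(z + 0*(-3 + m))/2 = -√(z + 0)/2 = -√z/2)
18102*r(1 + 1, X) = 18102*(-√(1 + 1)/2) = 18102*(-√2/2) = -9051*√2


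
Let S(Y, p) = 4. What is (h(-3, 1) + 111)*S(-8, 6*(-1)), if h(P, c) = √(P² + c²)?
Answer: 444 + 4*√10 ≈ 456.65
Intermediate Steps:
(h(-3, 1) + 111)*S(-8, 6*(-1)) = (√((-3)² + 1²) + 111)*4 = (√(9 + 1) + 111)*4 = (√10 + 111)*4 = (111 + √10)*4 = 444 + 4*√10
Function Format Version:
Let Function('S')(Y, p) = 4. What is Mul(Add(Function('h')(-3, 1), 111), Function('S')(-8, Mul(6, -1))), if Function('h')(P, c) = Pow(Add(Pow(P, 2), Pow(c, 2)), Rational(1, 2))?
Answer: Add(444, Mul(4, Pow(10, Rational(1, 2)))) ≈ 456.65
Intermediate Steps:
Mul(Add(Function('h')(-3, 1), 111), Function('S')(-8, Mul(6, -1))) = Mul(Add(Pow(Add(Pow(-3, 2), Pow(1, 2)), Rational(1, 2)), 111), 4) = Mul(Add(Pow(Add(9, 1), Rational(1, 2)), 111), 4) = Mul(Add(Pow(10, Rational(1, 2)), 111), 4) = Mul(Add(111, Pow(10, Rational(1, 2))), 4) = Add(444, Mul(4, Pow(10, Rational(1, 2))))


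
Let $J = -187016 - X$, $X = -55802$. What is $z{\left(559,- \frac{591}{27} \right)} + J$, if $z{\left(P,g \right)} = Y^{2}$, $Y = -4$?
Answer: $-131198$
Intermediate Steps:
$z{\left(P,g \right)} = 16$ ($z{\left(P,g \right)} = \left(-4\right)^{2} = 16$)
$J = -131214$ ($J = -187016 - -55802 = -187016 + 55802 = -131214$)
$z{\left(559,- \frac{591}{27} \right)} + J = 16 - 131214 = -131198$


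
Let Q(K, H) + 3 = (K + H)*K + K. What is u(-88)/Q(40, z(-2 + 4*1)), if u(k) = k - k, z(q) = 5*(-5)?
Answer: 0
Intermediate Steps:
z(q) = -25
u(k) = 0
Q(K, H) = -3 + K + K*(H + K) (Q(K, H) = -3 + ((K + H)*K + K) = -3 + ((H + K)*K + K) = -3 + (K*(H + K) + K) = -3 + (K + K*(H + K)) = -3 + K + K*(H + K))
u(-88)/Q(40, z(-2 + 4*1)) = 0/(-3 + 40 + 40² - 25*40) = 0/(-3 + 40 + 1600 - 1000) = 0/637 = 0*(1/637) = 0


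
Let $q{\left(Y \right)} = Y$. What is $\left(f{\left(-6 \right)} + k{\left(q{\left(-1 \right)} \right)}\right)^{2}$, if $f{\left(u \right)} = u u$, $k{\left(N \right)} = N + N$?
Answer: $1156$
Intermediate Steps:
$k{\left(N \right)} = 2 N$
$f{\left(u \right)} = u^{2}$
$\left(f{\left(-6 \right)} + k{\left(q{\left(-1 \right)} \right)}\right)^{2} = \left(\left(-6\right)^{2} + 2 \left(-1\right)\right)^{2} = \left(36 - 2\right)^{2} = 34^{2} = 1156$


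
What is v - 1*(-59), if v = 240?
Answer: 299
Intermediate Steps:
v - 1*(-59) = 240 - 1*(-59) = 240 + 59 = 299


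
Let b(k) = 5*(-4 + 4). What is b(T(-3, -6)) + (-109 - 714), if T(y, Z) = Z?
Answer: -823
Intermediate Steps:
b(k) = 0 (b(k) = 5*0 = 0)
b(T(-3, -6)) + (-109 - 714) = 0 + (-109 - 714) = 0 - 823 = -823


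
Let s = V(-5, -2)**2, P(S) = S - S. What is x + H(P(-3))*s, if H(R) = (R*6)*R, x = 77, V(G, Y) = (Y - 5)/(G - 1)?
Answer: 77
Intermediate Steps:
P(S) = 0
V(G, Y) = (-5 + Y)/(-1 + G)
s = 49/36 (s = ((-5 - 2)/(-1 - 5))**2 = (-7/(-6))**2 = (-1/6*(-7))**2 = (7/6)**2 = 49/36 ≈ 1.3611)
H(R) = 6*R**2 (H(R) = (6*R)*R = 6*R**2)
x + H(P(-3))*s = 77 + (6*0**2)*(49/36) = 77 + (6*0)*(49/36) = 77 + 0*(49/36) = 77 + 0 = 77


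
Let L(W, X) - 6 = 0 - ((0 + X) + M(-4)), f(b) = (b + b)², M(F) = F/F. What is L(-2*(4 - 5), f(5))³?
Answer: -857375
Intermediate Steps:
M(F) = 1
f(b) = 4*b² (f(b) = (2*b)² = 4*b²)
L(W, X) = 5 - X (L(W, X) = 6 + (0 - ((0 + X) + 1)) = 6 + (0 - (X + 1)) = 6 + (0 - (1 + X)) = 6 + (0 + (-1 - X)) = 6 + (-1 - X) = 5 - X)
L(-2*(4 - 5), f(5))³ = (5 - 4*5²)³ = (5 - 4*25)³ = (5 - 1*100)³ = (5 - 100)³ = (-95)³ = -857375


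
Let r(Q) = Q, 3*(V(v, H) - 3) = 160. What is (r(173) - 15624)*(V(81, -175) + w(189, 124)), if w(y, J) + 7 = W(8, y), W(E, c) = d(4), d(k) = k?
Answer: -2472160/3 ≈ -8.2405e+5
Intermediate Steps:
V(v, H) = 169/3 (V(v, H) = 3 + (⅓)*160 = 3 + 160/3 = 169/3)
W(E, c) = 4
w(y, J) = -3 (w(y, J) = -7 + 4 = -3)
(r(173) - 15624)*(V(81, -175) + w(189, 124)) = (173 - 15624)*(169/3 - 3) = -15451*160/3 = -2472160/3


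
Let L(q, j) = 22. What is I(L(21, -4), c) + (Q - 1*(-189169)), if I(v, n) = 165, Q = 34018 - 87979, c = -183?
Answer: 135373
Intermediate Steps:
Q = -53961
I(L(21, -4), c) + (Q - 1*(-189169)) = 165 + (-53961 - 1*(-189169)) = 165 + (-53961 + 189169) = 165 + 135208 = 135373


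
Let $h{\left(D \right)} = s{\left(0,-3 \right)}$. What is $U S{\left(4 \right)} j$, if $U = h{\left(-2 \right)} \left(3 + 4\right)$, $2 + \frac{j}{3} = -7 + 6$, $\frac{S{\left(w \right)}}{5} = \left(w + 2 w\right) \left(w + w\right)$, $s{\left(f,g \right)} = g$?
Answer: $90720$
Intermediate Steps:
$S{\left(w \right)} = 30 w^{2}$ ($S{\left(w \right)} = 5 \left(w + 2 w\right) \left(w + w\right) = 5 \cdot 3 w 2 w = 5 \cdot 6 w^{2} = 30 w^{2}$)
$h{\left(D \right)} = -3$
$j = -9$ ($j = -6 + 3 \left(-7 + 6\right) = -6 + 3 \left(-1\right) = -6 - 3 = -9$)
$U = -21$ ($U = - 3 \left(3 + 4\right) = \left(-3\right) 7 = -21$)
$U S{\left(4 \right)} j = - 21 \cdot 30 \cdot 4^{2} \left(-9\right) = - 21 \cdot 30 \cdot 16 \left(-9\right) = \left(-21\right) 480 \left(-9\right) = \left(-10080\right) \left(-9\right) = 90720$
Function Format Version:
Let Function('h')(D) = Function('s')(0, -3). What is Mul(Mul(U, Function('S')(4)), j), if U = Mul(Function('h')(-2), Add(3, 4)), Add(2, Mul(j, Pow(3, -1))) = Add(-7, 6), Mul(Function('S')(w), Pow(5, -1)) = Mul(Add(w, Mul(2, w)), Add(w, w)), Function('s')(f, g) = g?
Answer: 90720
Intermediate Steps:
Function('S')(w) = Mul(30, Pow(w, 2)) (Function('S')(w) = Mul(5, Mul(Add(w, Mul(2, w)), Add(w, w))) = Mul(5, Mul(Mul(3, w), Mul(2, w))) = Mul(5, Mul(6, Pow(w, 2))) = Mul(30, Pow(w, 2)))
Function('h')(D) = -3
j = -9 (j = Add(-6, Mul(3, Add(-7, 6))) = Add(-6, Mul(3, -1)) = Add(-6, -3) = -9)
U = -21 (U = Mul(-3, Add(3, 4)) = Mul(-3, 7) = -21)
Mul(Mul(U, Function('S')(4)), j) = Mul(Mul(-21, Mul(30, Pow(4, 2))), -9) = Mul(Mul(-21, Mul(30, 16)), -9) = Mul(Mul(-21, 480), -9) = Mul(-10080, -9) = 90720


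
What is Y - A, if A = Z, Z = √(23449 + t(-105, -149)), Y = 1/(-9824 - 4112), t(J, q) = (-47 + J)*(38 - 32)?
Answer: -1/13936 - √22537 ≈ -150.12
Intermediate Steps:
t(J, q) = -282 + 6*J (t(J, q) = (-47 + J)*6 = -282 + 6*J)
Y = -1/13936 (Y = 1/(-13936) = -1/13936 ≈ -7.1757e-5)
Z = √22537 (Z = √(23449 + (-282 + 6*(-105))) = √(23449 + (-282 - 630)) = √(23449 - 912) = √22537 ≈ 150.12)
A = √22537 ≈ 150.12
Y - A = -1/13936 - √22537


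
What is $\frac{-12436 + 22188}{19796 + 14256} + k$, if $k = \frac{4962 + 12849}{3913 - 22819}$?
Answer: $- \frac{35177405}{53648926} \approx -0.6557$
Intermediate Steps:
$k = - \frac{5937}{6302}$ ($k = \frac{17811}{-18906} = 17811 \left(- \frac{1}{18906}\right) = - \frac{5937}{6302} \approx -0.94208$)
$\frac{-12436 + 22188}{19796 + 14256} + k = \frac{-12436 + 22188}{19796 + 14256} - \frac{5937}{6302} = \frac{9752}{34052} - \frac{5937}{6302} = 9752 \cdot \frac{1}{34052} - \frac{5937}{6302} = \frac{2438}{8513} - \frac{5937}{6302} = - \frac{35177405}{53648926}$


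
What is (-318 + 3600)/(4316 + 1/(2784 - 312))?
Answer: 8113104/10669153 ≈ 0.76043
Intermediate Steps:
(-318 + 3600)/(4316 + 1/(2784 - 312)) = 3282/(4316 + 1/2472) = 3282/(10669153/2472) = 3282*(2472/10669153) = 8113104/10669153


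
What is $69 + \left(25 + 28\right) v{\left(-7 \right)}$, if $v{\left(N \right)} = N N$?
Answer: $2666$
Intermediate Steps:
$v{\left(N \right)} = N^{2}$
$69 + \left(25 + 28\right) v{\left(-7 \right)} = 69 + \left(25 + 28\right) \left(-7\right)^{2} = 69 + 53 \cdot 49 = 69 + 2597 = 2666$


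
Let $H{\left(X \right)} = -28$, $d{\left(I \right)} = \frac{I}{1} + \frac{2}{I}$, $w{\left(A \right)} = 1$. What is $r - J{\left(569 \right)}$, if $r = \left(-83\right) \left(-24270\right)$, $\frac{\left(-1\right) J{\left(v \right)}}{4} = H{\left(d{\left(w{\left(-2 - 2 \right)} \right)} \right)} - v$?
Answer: $2012022$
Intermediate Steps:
$d{\left(I \right)} = I + \frac{2}{I}$ ($d{\left(I \right)} = I 1 + \frac{2}{I} = I + \frac{2}{I}$)
$J{\left(v \right)} = 112 + 4 v$ ($J{\left(v \right)} = - 4 \left(-28 - v\right) = 112 + 4 v$)
$r = 2014410$
$r - J{\left(569 \right)} = 2014410 - \left(112 + 4 \cdot 569\right) = 2014410 - \left(112 + 2276\right) = 2014410 - 2388 = 2012022$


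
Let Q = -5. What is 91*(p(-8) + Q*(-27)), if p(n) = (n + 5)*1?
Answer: 12012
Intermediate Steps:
p(n) = 5 + n (p(n) = (5 + n)*1 = 5 + n)
91*(p(-8) + Q*(-27)) = 91*((5 - 8) - 5*(-27)) = 91*(-3 + 135) = 91*132 = 12012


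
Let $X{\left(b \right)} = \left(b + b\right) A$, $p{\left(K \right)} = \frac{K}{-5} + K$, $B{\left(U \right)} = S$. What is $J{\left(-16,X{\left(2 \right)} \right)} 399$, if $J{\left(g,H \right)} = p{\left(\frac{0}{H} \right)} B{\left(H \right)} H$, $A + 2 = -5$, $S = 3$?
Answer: $0$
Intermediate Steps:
$B{\left(U \right)} = 3$
$A = -7$ ($A = -2 - 5 = -7$)
$p{\left(K \right)} = \frac{4 K}{5}$ ($p{\left(K \right)} = K \left(- \frac{1}{5}\right) + K = - \frac{K}{5} + K = \frac{4 K}{5}$)
$X{\left(b \right)} = - 14 b$ ($X{\left(b \right)} = \left(b + b\right) \left(-7\right) = 2 b \left(-7\right) = - 14 b$)
$J{\left(g,H \right)} = 0$ ($J{\left(g,H \right)} = \frac{4 \frac{0}{H}}{5} \cdot 3 H = \frac{4}{5} \cdot 0 \cdot 3 H = 0 \cdot 3 H = 0 H = 0$)
$J{\left(-16,X{\left(2 \right)} \right)} 399 = 0 \cdot 399 = 0$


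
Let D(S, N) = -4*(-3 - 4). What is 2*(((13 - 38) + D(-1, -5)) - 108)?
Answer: -210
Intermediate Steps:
D(S, N) = 28 (D(S, N) = -4*(-7) = 28)
2*(((13 - 38) + D(-1, -5)) - 108) = 2*(((13 - 38) + 28) - 108) = 2*((-25 + 28) - 108) = 2*(3 - 108) = 2*(-105) = -210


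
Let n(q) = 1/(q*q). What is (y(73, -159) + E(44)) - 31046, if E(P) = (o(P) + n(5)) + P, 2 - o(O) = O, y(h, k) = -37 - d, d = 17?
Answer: -777449/25 ≈ -31098.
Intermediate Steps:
n(q) = q⁻² (n(q) = 1/(q²) = q⁻²)
y(h, k) = -54 (y(h, k) = -37 - 1*17 = -37 - 17 = -54)
o(O) = 2 - O
E(P) = 51/25 (E(P) = ((2 - P) + 5⁻²) + P = ((2 - P) + 1/25) + P = (51/25 - P) + P = 51/25)
(y(73, -159) + E(44)) - 31046 = (-54 + 51/25) - 31046 = -1299/25 - 31046 = -777449/25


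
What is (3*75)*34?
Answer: 7650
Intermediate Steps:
(3*75)*34 = 225*34 = 7650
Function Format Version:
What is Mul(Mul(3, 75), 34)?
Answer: 7650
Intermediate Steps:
Mul(Mul(3, 75), 34) = Mul(225, 34) = 7650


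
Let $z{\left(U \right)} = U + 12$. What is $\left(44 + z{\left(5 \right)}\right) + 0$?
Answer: $61$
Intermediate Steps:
$z{\left(U \right)} = 12 + U$
$\left(44 + z{\left(5 \right)}\right) + 0 = \left(44 + \left(12 + 5\right)\right) + 0 = \left(44 + 17\right) + 0 = 61 + 0 = 61$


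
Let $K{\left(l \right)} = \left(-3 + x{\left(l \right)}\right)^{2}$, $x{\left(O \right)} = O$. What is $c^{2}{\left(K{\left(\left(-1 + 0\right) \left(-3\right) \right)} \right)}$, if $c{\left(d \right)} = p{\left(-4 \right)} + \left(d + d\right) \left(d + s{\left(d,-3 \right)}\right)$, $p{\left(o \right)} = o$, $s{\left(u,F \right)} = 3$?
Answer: $16$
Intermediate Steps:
$K{\left(l \right)} = \left(-3 + l\right)^{2}$
$c{\left(d \right)} = -4 + 2 d \left(3 + d\right)$ ($c{\left(d \right)} = -4 + \left(d + d\right) \left(d + 3\right) = -4 + 2 d \left(3 + d\right)$)
$c^{2}{\left(K{\left(\left(-1 + 0\right) \left(-3\right) \right)} \right)} = \left(-4 + 2 \left(\left(-3 + \left(-1 + 0\right) \left(-3\right)\right)^{2}\right)^{2} + 6 \left(-3 + \left(-1 + 0\right) \left(-3\right)\right)^{2}\right)^{2} = \left(-4 + 2 \left(\left(-3 - -3\right)^{2}\right)^{2} + 6 \left(-3 - -3\right)^{2}\right)^{2} = \left(-4 + 2 \left(\left(-3 + 3\right)^{2}\right)^{2} + 6 \left(-3 + 3\right)^{2}\right)^{2} = \left(-4 + 2 \left(0^{2}\right)^{2} + 6 \cdot 0^{2}\right)^{2} = \left(-4 + 2 \cdot 0^{2} + 6 \cdot 0\right)^{2} = \left(-4 + 2 \cdot 0 + 0\right)^{2} = \left(-4 + 0 + 0\right)^{2} = \left(-4\right)^{2} = 16$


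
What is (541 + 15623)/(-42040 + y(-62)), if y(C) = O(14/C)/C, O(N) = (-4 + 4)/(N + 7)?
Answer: -4041/10510 ≈ -0.38449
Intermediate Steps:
O(N) = 0 (O(N) = 0/(7 + N) = 0)
y(C) = 0 (y(C) = 0/C = 0)
(541 + 15623)/(-42040 + y(-62)) = (541 + 15623)/(-42040 + 0) = 16164/(-42040) = 16164*(-1/42040) = -4041/10510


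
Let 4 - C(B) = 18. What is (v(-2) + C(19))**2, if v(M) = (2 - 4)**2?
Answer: 100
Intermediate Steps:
C(B) = -14 (C(B) = 4 - 1*18 = 4 - 18 = -14)
v(M) = 4 (v(M) = (-2)**2 = 4)
(v(-2) + C(19))**2 = (4 - 14)**2 = (-10)**2 = 100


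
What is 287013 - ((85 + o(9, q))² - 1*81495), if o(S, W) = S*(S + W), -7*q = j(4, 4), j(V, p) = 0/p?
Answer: 340952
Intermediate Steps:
j(V, p) = 0
q = 0 (q = -⅐*0 = 0)
287013 - ((85 + o(9, q))² - 1*81495) = 287013 - ((85 + 9*(9 + 0))² - 1*81495) = 287013 - ((85 + 9*9)² - 81495) = 287013 - ((85 + 81)² - 81495) = 287013 - (166² - 81495) = 287013 - (27556 - 81495) = 287013 - 1*(-53939) = 287013 + 53939 = 340952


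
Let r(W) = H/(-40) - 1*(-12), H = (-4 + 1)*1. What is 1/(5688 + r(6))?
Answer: 40/228003 ≈ 0.00017544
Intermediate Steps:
H = -3 (H = -3*1 = -3)
r(W) = 483/40 (r(W) = -3/(-40) - 1*(-12) = -3*(-1/40) + 12 = 3/40 + 12 = 483/40)
1/(5688 + r(6)) = 1/(5688 + 483/40) = 1/(228003/40) = 40/228003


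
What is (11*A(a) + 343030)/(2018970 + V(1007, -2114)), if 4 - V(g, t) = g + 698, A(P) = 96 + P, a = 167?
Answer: 345923/2017269 ≈ 0.17148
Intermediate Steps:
V(g, t) = -694 - g (V(g, t) = 4 - (g + 698) = 4 - (698 + g) = 4 + (-698 - g) = -694 - g)
(11*A(a) + 343030)/(2018970 + V(1007, -2114)) = (11*(96 + 167) + 343030)/(2018970 + (-694 - 1*1007)) = (11*263 + 343030)/(2018970 + (-694 - 1007)) = (2893 + 343030)/(2018970 - 1701) = 345923/2017269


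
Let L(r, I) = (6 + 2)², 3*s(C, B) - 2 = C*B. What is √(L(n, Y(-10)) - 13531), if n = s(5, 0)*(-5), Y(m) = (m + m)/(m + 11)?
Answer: 67*I*√3 ≈ 116.05*I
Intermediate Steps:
s(C, B) = ⅔ + B*C/3 (s(C, B) = ⅔ + (C*B)/3 = ⅔ + (B*C)/3 = ⅔ + B*C/3)
Y(m) = 2*m/(11 + m) (Y(m) = (2*m)/(11 + m) = 2*m/(11 + m))
n = -10/3 (n = (⅔ + (⅓)*0*5)*(-5) = (⅔ + 0)*(-5) = (⅔)*(-5) = -10/3 ≈ -3.3333)
L(r, I) = 64 (L(r, I) = 8² = 64)
√(L(n, Y(-10)) - 13531) = √(64 - 13531) = √(-13467) = 67*I*√3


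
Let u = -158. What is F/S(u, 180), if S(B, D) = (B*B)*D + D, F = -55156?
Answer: -13789/1123425 ≈ -0.012274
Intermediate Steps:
S(B, D) = D + D*B**2 (S(B, D) = B**2*D + D = D*B**2 + D = D + D*B**2)
F/S(u, 180) = -55156*1/(180*(1 + (-158)**2)) = -55156*1/(180*(1 + 24964)) = -55156/(180*24965) = -55156/4493700 = -55156*1/4493700 = -13789/1123425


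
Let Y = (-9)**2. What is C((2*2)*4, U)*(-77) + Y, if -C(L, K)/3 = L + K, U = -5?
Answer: 2622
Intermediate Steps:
Y = 81
C(L, K) = -3*K - 3*L (C(L, K) = -3*(L + K) = -3*(K + L) = -3*K - 3*L)
C((2*2)*4, U)*(-77) + Y = (-3*(-5) - 3*2*2*4)*(-77) + 81 = (15 - 12*4)*(-77) + 81 = (15 - 3*16)*(-77) + 81 = (15 - 48)*(-77) + 81 = -33*(-77) + 81 = 2541 + 81 = 2622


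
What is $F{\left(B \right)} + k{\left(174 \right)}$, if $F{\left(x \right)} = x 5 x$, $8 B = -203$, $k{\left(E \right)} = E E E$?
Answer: $\frac{337359581}{64} \approx 5.2712 \cdot 10^{6}$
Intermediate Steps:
$k{\left(E \right)} = E^{3}$ ($k{\left(E \right)} = E^{2} E = E^{3}$)
$B = - \frac{203}{8}$ ($B = \frac{1}{8} \left(-203\right) = - \frac{203}{8} \approx -25.375$)
$F{\left(x \right)} = 5 x^{2}$ ($F{\left(x \right)} = 5 x x = 5 x^{2}$)
$F{\left(B \right)} + k{\left(174 \right)} = 5 \left(- \frac{203}{8}\right)^{2} + 174^{3} = 5 \cdot \frac{41209}{64} + 5268024 = \frac{206045}{64} + 5268024 = \frac{337359581}{64}$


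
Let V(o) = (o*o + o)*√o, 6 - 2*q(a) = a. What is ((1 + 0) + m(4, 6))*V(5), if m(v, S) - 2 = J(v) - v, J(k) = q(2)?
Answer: 30*√5 ≈ 67.082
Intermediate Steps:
q(a) = 3 - a/2
J(k) = 2 (J(k) = 3 - ½*2 = 3 - 1 = 2)
m(v, S) = 4 - v (m(v, S) = 2 + (2 - v) = 4 - v)
V(o) = √o*(o + o²) (V(o) = (o² + o)*√o = (o + o²)*√o = √o*(o + o²))
((1 + 0) + m(4, 6))*V(5) = ((1 + 0) + (4 - 1*4))*(5^(3/2)*(1 + 5)) = (1 + (4 - 4))*((5*√5)*6) = (1 + 0)*(30*√5) = 1*(30*√5) = 30*√5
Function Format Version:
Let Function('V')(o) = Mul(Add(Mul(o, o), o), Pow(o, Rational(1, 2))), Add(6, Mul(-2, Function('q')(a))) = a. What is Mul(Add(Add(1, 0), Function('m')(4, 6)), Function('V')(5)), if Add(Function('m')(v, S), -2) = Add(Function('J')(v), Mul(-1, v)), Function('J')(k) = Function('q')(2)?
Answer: Mul(30, Pow(5, Rational(1, 2))) ≈ 67.082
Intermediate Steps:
Function('q')(a) = Add(3, Mul(Rational(-1, 2), a))
Function('J')(k) = 2 (Function('J')(k) = Add(3, Mul(Rational(-1, 2), 2)) = Add(3, -1) = 2)
Function('m')(v, S) = Add(4, Mul(-1, v)) (Function('m')(v, S) = Add(2, Add(2, Mul(-1, v))) = Add(4, Mul(-1, v)))
Function('V')(o) = Mul(Pow(o, Rational(1, 2)), Add(o, Pow(o, 2))) (Function('V')(o) = Mul(Add(Pow(o, 2), o), Pow(o, Rational(1, 2))) = Mul(Add(o, Pow(o, 2)), Pow(o, Rational(1, 2))) = Mul(Pow(o, Rational(1, 2)), Add(o, Pow(o, 2))))
Mul(Add(Add(1, 0), Function('m')(4, 6)), Function('V')(5)) = Mul(Add(Add(1, 0), Add(4, Mul(-1, 4))), Mul(Pow(5, Rational(3, 2)), Add(1, 5))) = Mul(Add(1, Add(4, -4)), Mul(Mul(5, Pow(5, Rational(1, 2))), 6)) = Mul(Add(1, 0), Mul(30, Pow(5, Rational(1, 2)))) = Mul(1, Mul(30, Pow(5, Rational(1, 2)))) = Mul(30, Pow(5, Rational(1, 2)))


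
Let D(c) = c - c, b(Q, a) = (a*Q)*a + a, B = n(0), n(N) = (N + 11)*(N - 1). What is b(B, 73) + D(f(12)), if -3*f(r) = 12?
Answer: -58546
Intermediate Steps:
f(r) = -4 (f(r) = -⅓*12 = -4)
n(N) = (-1 + N)*(11 + N) (n(N) = (11 + N)*(-1 + N) = (-1 + N)*(11 + N))
B = -11 (B = -11 + 0² + 10*0 = -11 + 0 + 0 = -11)
b(Q, a) = a + Q*a² (b(Q, a) = (Q*a)*a + a = Q*a² + a = a + Q*a²)
D(c) = 0
b(B, 73) + D(f(12)) = 73*(1 - 11*73) + 0 = 73*(1 - 803) + 0 = 73*(-802) + 0 = -58546 + 0 = -58546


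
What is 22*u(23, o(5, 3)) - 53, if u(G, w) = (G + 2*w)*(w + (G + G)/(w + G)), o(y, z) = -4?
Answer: -10907/19 ≈ -574.05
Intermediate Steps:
u(G, w) = (G + 2*w)*(w + 2*G/(G + w)) (u(G, w) = (G + 2*w)*(w + (2*G)/(G + w)) = (G + 2*w)*(w + 2*G/(G + w)))
22*u(23, o(5, 3)) - 53 = 22*((2*23² + 2*(-4)³ - 4*23² + 3*23*(-4)² + 4*23*(-4))/(23 - 4)) - 53 = 22*((2*529 + 2*(-64) - 4*529 + 3*23*16 - 368)/19) - 53 = 22*((1058 - 128 - 2116 + 1104 - 368)/19) - 53 = 22*((1/19)*(-450)) - 53 = 22*(-450/19) - 53 = -9900/19 - 53 = -10907/19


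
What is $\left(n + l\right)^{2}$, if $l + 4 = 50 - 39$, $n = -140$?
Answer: $17689$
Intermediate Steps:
$l = 7$ ($l = -4 + \left(50 - 39\right) = -4 + 11 = 7$)
$\left(n + l\right)^{2} = \left(-140 + 7\right)^{2} = \left(-133\right)^{2} = 17689$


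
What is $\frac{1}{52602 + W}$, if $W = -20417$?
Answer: $\frac{1}{32185} \approx 3.107 \cdot 10^{-5}$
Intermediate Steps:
$\frac{1}{52602 + W} = \frac{1}{52602 - 20417} = \frac{1}{32185}$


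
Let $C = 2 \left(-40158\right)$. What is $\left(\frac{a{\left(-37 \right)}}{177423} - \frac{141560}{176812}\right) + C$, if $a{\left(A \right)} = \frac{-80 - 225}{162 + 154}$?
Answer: $- \frac{199046775534135299}{2478270722604} \approx -80317.0$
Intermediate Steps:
$a{\left(A \right)} = - \frac{305}{316}$
$C = -80316$
$\left(\frac{a{\left(-37 \right)}}{177423} - \frac{141560}{176812}\right) + C = \left(- \frac{305}{316 \cdot 177423} - \frac{141560}{176812}\right) - 80316 = \left(\left(- \frac{305}{316}\right) \frac{1}{177423} - \frac{35390}{44203}\right) - 80316 = \left(- \frac{305}{56065668} - \frac{35390}{44203}\right) - 80316 = - \frac{1984177472435}{2478270722604} - 80316 = - \frac{199046775534135299}{2478270722604}$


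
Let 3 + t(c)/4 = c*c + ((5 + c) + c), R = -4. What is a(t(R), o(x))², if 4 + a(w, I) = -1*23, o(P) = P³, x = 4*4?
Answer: 729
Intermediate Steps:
x = 16
t(c) = 8 + 4*c² + 8*c (t(c) = -12 + 4*(c*c + ((5 + c) + c)) = -12 + 4*(c² + (5 + 2*c)) = -12 + 4*(5 + c² + 2*c) = -12 + (20 + 4*c² + 8*c) = 8 + 4*c² + 8*c)
a(w, I) = -27 (a(w, I) = -4 - 1*23 = -4 - 23 = -27)
a(t(R), o(x))² = (-27)² = 729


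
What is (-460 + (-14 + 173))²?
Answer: 90601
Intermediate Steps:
(-460 + (-14 + 173))² = (-460 + 159)² = (-301)² = 90601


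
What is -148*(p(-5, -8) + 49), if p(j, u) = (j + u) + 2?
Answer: -5624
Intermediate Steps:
p(j, u) = 2 + j + u
-148*(p(-5, -8) + 49) = -148*((2 - 5 - 8) + 49) = -148*(-11 + 49) = -148*38 = -5624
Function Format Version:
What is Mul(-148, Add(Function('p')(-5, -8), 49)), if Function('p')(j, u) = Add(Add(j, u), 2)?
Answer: -5624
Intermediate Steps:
Function('p')(j, u) = Add(2, j, u)
Mul(-148, Add(Function('p')(-5, -8), 49)) = Mul(-148, Add(Add(2, -5, -8), 49)) = Mul(-148, Add(-11, 49)) = Mul(-148, 38) = -5624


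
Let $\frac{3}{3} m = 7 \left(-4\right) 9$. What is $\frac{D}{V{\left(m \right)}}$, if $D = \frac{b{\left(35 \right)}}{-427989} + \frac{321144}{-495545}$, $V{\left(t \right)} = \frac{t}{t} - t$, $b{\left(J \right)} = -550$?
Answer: $- \frac{137173549666}{53658215678265} \approx -0.0025564$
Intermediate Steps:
$m = -252$ ($m = 7 \left(-4\right) 9 = \left(-28\right) 9 = -252$)
$V{\left(t \right)} = 1 - t$
$D = - \frac{137173549666}{212087809005}$ ($D = - \frac{550}{-427989} + \frac{321144}{-495545} = \left(-550\right) \left(- \frac{1}{427989}\right) + 321144 \left(- \frac{1}{495545}\right) = \frac{550}{427989} - \frac{321144}{495545} = - \frac{137173549666}{212087809005} \approx -0.64678$)
$\frac{D}{V{\left(m \right)}} = - \frac{137173549666}{212087809005 \left(1 - -252\right)} = - \frac{137173549666}{212087809005 \left(1 + 252\right)} = - \frac{137173549666}{212087809005 \cdot 253} = \left(- \frac{137173549666}{212087809005}\right) \frac{1}{253} = - \frac{137173549666}{53658215678265}$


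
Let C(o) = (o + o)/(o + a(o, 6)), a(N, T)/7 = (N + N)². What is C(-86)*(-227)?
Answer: 454/2407 ≈ 0.18862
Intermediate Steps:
a(N, T) = 28*N² (a(N, T) = 7*(N + N)² = 7*(2*N)² = 7*(4*N²) = 28*N²)
C(o) = 2*o/(o + 28*o²) (C(o) = (o + o)/(o + 28*o²) = (2*o)/(o + 28*o²) = 2*o/(o + 28*o²))
C(-86)*(-227) = (2/(1 + 28*(-86)))*(-227) = (2/(1 - 2408))*(-227) = (2/(-2407))*(-227) = (2*(-1/2407))*(-227) = -2/2407*(-227) = 454/2407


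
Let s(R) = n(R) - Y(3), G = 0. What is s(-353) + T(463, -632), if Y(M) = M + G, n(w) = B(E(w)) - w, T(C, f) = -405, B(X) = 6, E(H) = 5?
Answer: -49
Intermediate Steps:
n(w) = 6 - w
Y(M) = M (Y(M) = M + 0 = M)
s(R) = 3 - R (s(R) = (6 - R) - 1*3 = (6 - R) - 3 = 3 - R)
s(-353) + T(463, -632) = (3 - 1*(-353)) - 405 = (3 + 353) - 405 = 356 - 405 = -49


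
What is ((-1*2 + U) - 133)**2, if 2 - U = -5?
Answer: 16384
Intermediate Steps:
U = 7 (U = 2 - 1*(-5) = 2 + 5 = 7)
((-1*2 + U) - 133)**2 = ((-1*2 + 7) - 133)**2 = ((-2 + 7) - 133)**2 = (5 - 133)**2 = (-128)**2 = 16384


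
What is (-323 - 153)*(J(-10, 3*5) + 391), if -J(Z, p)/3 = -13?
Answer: -204680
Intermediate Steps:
J(Z, p) = 39 (J(Z, p) = -3*(-13) = 39)
(-323 - 153)*(J(-10, 3*5) + 391) = (-323 - 153)*(39 + 391) = -476*430 = -204680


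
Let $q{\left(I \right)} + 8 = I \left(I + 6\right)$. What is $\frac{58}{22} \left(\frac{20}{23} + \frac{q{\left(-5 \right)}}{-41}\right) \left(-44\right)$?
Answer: $- \frac{129804}{943} \approx -137.65$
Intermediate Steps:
$q{\left(I \right)} = -8 + I \left(6 + I\right)$ ($q{\left(I \right)} = -8 + I \left(I + 6\right) = -8 + I \left(6 + I\right)$)
$\frac{58}{22} \left(\frac{20}{23} + \frac{q{\left(-5 \right)}}{-41}\right) \left(-44\right) = \frac{58}{22} \left(\frac{20}{23} + \frac{-8 + \left(-5\right)^{2} + 6 \left(-5\right)}{-41}\right) \left(-44\right) = 58 \cdot \frac{1}{22} \left(20 \cdot \frac{1}{23} + \left(-8 + 25 - 30\right) \left(- \frac{1}{41}\right)\right) \left(-44\right) = \frac{29 \left(\frac{20}{23} - - \frac{13}{41}\right)}{11} \left(-44\right) = \frac{29 \left(\frac{20}{23} + \frac{13}{41}\right)}{11} \left(-44\right) = \frac{29}{11} \cdot \frac{1119}{943} \left(-44\right) = \frac{32451}{10373} \left(-44\right) = - \frac{129804}{943}$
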